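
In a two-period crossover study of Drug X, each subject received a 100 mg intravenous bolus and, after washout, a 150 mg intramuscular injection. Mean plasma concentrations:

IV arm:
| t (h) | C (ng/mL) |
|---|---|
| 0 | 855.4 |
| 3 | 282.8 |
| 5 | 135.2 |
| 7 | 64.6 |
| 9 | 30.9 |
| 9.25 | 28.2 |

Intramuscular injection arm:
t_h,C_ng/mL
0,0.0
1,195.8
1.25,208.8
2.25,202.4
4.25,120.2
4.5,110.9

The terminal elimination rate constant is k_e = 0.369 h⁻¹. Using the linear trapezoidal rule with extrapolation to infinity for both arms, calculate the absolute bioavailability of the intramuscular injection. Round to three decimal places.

Trapezoidal AUC_0→9.25 (IV):
  [0→3]: (855.4+282.8)/2 × 3 = 1707.3
  [3→5]: (282.8+135.2)/2 × 2 = 418.0
  [5→7]: (135.2+64.6)/2 × 2 = 199.8
  [7→9]: (64.6+30.9)/2 × 2 = 95.5
  [9→9.25]: (30.9+28.2)/2 × 0.25 = 7.3875
  Sum = 2427.9875 ng/mL·h
IV tail: 28.2/0.369 = 76.423; AUC_iv,0→∞ = 2427.9875 + 76.423 = 2504.4105 ng/mL·h
Trapezoidal AUC_0→4.5 (intramuscular injection):
  [0→1]: (0.0+195.8)/2 × 1 = 97.9
  [1→1.25]: (195.8+208.8)/2 × 0.25 = 50.575
  [1.25→2.25]: (208.8+202.4)/2 × 1 = 205.6
  [2.25→4.25]: (202.4+120.2)/2 × 2 = 322.6
  [4.25→4.5]: (120.2+110.9)/2 × 0.25 = 28.8875
  Sum = 705.5625 ng/mL·h
intramuscular injection tail: 110.9/0.369 = 300.542; AUC_ev,0→∞ = 705.5625 + 300.542 = 1006.1045 ng/mL·h
F = (AUC_ev/D_ev)/(AUC_iv/D_iv) = (1006.1045/150)/(2504.4105/100) = 6.70736/25.044105 = 0.2678

F = 0.268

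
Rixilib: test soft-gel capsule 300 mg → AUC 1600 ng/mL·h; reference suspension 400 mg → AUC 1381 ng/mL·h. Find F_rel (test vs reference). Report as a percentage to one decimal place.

F_rel = (AUC_test/D_test) / (AUC_ref/D_ref)
      = (1600/300) / (1381/400)
      = 5.33333 / 3.4525 = 1.5448 = 154.48%

F_rel = 154.5%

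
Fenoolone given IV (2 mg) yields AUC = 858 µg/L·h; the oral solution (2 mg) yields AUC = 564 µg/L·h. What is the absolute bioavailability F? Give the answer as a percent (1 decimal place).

F = 65.7%

F = (AUC_ev / D_ev) / (AUC_iv / D_iv)
  = (564/2) / (858/2)
  = 282 / 429 = 0.6573
  = 65.73%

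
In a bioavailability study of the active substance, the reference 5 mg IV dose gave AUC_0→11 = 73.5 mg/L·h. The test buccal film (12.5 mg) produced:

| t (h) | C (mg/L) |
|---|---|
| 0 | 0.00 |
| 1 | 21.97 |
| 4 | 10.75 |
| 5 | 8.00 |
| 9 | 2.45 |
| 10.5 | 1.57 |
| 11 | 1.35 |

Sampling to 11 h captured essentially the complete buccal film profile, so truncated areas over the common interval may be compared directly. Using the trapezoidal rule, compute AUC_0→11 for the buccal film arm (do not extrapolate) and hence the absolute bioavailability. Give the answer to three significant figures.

F = 0.512

Trapezoidal AUC_0→11 (buccal film):
  [0→1]: (0.00+21.97)/2 × 1 = 10.985
  [1→4]: (21.97+10.75)/2 × 3 = 49.08
  [4→5]: (10.75+8.00)/2 × 1 = 9.375
  [5→9]: (8.00+2.45)/2 × 4 = 20.9
  [9→10.5]: (2.45+1.57)/2 × 1.5 = 3.015
  [10.5→11]: (1.57+1.35)/2 × 0.5 = 0.73
  Sum = 94.085 mg/L·h
F = (AUC_ev/D_ev)/(AUC_iv/D_iv) = (94.085/12.5)/(73.5/5) = 7.5268/14.7 = 0.5120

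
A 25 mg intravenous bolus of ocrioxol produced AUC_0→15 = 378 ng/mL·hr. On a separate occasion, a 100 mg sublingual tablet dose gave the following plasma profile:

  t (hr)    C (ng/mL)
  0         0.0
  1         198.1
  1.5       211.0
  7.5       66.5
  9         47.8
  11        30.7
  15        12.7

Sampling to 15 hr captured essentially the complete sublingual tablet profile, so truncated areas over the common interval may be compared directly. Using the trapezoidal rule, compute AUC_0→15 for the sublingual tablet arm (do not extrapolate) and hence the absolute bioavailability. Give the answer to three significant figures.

Trapezoidal AUC_0→15 (sublingual tablet):
  [0→1]: (0.0+198.1)/2 × 1 = 99.05
  [1→1.5]: (198.1+211.0)/2 × 0.5 = 102.275
  [1.5→7.5]: (211.0+66.5)/2 × 6 = 832.5
  [7.5→9]: (66.5+47.8)/2 × 1.5 = 85.725
  [9→11]: (47.8+30.7)/2 × 2 = 78.5
  [11→15]: (30.7+12.7)/2 × 4 = 86.8
  Sum = 1284.85 ng/mL·hr
F = (AUC_ev/D_ev)/(AUC_iv/D_iv) = (1284.85/100)/(378/25) = 12.8485/15.12 = 0.8498

F = 0.850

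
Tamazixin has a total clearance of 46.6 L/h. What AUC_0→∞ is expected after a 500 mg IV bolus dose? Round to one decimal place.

AUC_0→∞ = Dose_iv / CL
        = 500 / 46.6 = 10.7296 mg/L·h

AUC = 10.7 mg/L·h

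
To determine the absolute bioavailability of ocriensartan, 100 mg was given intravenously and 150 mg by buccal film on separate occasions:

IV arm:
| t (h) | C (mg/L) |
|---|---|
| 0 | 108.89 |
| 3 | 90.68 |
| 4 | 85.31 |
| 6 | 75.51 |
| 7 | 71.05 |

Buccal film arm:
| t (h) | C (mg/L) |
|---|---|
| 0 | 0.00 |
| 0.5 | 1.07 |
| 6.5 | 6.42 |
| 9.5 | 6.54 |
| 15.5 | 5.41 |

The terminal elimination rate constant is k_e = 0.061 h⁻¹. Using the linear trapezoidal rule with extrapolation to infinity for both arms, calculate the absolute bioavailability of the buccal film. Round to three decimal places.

F = 0.062

Trapezoidal AUC_0→7 (IV):
  [0→3]: (108.89+90.68)/2 × 3 = 299.355
  [3→4]: (90.68+85.31)/2 × 1 = 87.995
  [4→6]: (85.31+75.51)/2 × 2 = 160.82
  [6→7]: (75.51+71.05)/2 × 1 = 73.28
  Sum = 621.45 mg/L·h
IV tail: 71.05/0.061 = 1164.754; AUC_iv,0→∞ = 621.45 + 1164.754 = 1786.204 mg/L·h
Trapezoidal AUC_0→15.5 (buccal film):
  [0→0.5]: (0.00+1.07)/2 × 0.5 = 0.2675
  [0.5→6.5]: (1.07+6.42)/2 × 6 = 22.47
  [6.5→9.5]: (6.42+6.54)/2 × 3 = 19.44
  [9.5→15.5]: (6.54+5.41)/2 × 6 = 35.85
  Sum = 78.0275 mg/L·h
buccal film tail: 5.41/0.061 = 88.689; AUC_ev,0→∞ = 78.0275 + 88.689 = 166.7165 mg/L·h
F = (AUC_ev/D_ev)/(AUC_iv/D_iv) = (166.7165/150)/(1786.204/100) = 1.11144/17.86204 = 0.0622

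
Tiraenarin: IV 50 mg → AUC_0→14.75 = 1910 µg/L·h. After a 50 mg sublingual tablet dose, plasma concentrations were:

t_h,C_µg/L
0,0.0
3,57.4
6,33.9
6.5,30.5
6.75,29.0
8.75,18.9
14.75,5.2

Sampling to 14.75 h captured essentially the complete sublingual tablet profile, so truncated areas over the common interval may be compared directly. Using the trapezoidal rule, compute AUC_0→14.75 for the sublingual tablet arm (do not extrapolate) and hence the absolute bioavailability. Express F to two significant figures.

Trapezoidal AUC_0→14.75 (sublingual tablet):
  [0→3]: (0.0+57.4)/2 × 3 = 86.1
  [3→6]: (57.4+33.9)/2 × 3 = 136.95
  [6→6.5]: (33.9+30.5)/2 × 0.5 = 16.1
  [6.5→6.75]: (30.5+29.0)/2 × 0.25 = 7.4375
  [6.75→8.75]: (29.0+18.9)/2 × 2 = 47.9
  [8.75→14.75]: (18.9+5.2)/2 × 6 = 72.3
  Sum = 366.7875 µg/L·h
F = (AUC_ev/D_ev)/(AUC_iv/D_iv) = (366.7875/50)/(1910/50) = 7.33575/38.2 = 0.1920

F = 0.19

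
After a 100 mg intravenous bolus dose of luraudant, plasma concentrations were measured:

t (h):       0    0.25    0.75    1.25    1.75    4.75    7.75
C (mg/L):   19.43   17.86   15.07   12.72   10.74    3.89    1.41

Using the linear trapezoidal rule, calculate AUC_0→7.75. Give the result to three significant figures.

AUC = 55.6 mg/L·h

Trapezoidal AUC_0→7.75:
  [0→0.25]: (19.43+17.86)/2 × 0.25 = 4.66125
  [0.25→0.75]: (17.86+15.07)/2 × 0.5 = 8.2325
  [0.75→1.25]: (15.07+12.72)/2 × 0.5 = 6.9475
  [1.25→1.75]: (12.72+10.74)/2 × 0.5 = 5.865
  [1.75→4.75]: (10.74+3.89)/2 × 3 = 21.945
  [4.75→7.75]: (3.89+1.41)/2 × 3 = 7.95
  Sum = 55.60125 mg/L·h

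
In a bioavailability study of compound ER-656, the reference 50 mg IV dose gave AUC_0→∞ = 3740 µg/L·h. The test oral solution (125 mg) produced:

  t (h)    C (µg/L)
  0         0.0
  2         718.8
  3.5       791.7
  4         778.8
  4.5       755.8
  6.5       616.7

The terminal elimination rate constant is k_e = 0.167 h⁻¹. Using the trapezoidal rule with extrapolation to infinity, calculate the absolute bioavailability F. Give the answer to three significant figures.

Trapezoidal AUC_0→6.5 (oral solution):
  [0→2]: (0.0+718.8)/2 × 2 = 718.8
  [2→3.5]: (718.8+791.7)/2 × 1.5 = 1132.875
  [3.5→4]: (791.7+778.8)/2 × 0.5 = 392.625
  [4→4.5]: (778.8+755.8)/2 × 0.5 = 383.65
  [4.5→6.5]: (755.8+616.7)/2 × 2 = 1372.5
  Sum = 4000.45 µg/L·h
Tail: C_last/k_e = 616.7/0.167 = 3692.814
AUC_0→∞ (oral solution) = 4000.45 + 3692.814 = 7693.264 µg/L·h
F = (AUC_ev/D_ev)/(AUC_iv/D_iv) = (7693.264/125)/(3740/50) = 61.546112/74.8 = 0.8228

F = 0.823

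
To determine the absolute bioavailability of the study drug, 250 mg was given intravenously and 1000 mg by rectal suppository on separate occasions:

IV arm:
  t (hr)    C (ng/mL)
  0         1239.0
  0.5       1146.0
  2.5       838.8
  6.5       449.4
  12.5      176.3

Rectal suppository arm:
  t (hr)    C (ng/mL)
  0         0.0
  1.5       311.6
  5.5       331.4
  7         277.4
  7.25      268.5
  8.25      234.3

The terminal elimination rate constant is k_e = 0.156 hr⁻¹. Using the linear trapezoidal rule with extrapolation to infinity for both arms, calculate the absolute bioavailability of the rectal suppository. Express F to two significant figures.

F = 0.12

Trapezoidal AUC_0→12.5 (IV):
  [0→0.5]: (1239.0+1146.0)/2 × 0.5 = 596.25
  [0.5→2.5]: (1146.0+838.8)/2 × 2 = 1984.8
  [2.5→6.5]: (838.8+449.4)/2 × 4 = 2576.4
  [6.5→12.5]: (449.4+176.3)/2 × 6 = 1877.1
  Sum = 7034.55 ng/mL·hr
IV tail: 176.3/0.156 = 1130.128; AUC_iv,0→∞ = 7034.55 + 1130.128 = 8164.678 ng/mL·hr
Trapezoidal AUC_0→8.25 (rectal suppository):
  [0→1.5]: (0.0+311.6)/2 × 1.5 = 233.7
  [1.5→5.5]: (311.6+331.4)/2 × 4 = 1286.0
  [5.5→7]: (331.4+277.4)/2 × 1.5 = 456.6
  [7→7.25]: (277.4+268.5)/2 × 0.25 = 68.2375
  [7.25→8.25]: (268.5+234.3)/2 × 1 = 251.4
  Sum = 2295.9375 ng/mL·hr
rectal suppository tail: 234.3/0.156 = 1501.923; AUC_ev,0→∞ = 2295.9375 + 1501.923 = 3797.8605 ng/mL·hr
F = (AUC_ev/D_ev)/(AUC_iv/D_iv) = (3797.8605/1000)/(8164.678/250) = 3.7978605/32.658712 = 0.1163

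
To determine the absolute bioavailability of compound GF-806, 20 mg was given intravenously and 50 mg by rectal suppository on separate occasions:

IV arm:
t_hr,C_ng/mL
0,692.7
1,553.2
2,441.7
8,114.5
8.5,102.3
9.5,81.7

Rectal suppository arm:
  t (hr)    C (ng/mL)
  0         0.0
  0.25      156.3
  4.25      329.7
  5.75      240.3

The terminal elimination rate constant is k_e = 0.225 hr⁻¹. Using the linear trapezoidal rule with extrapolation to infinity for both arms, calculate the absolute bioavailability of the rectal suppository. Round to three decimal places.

Trapezoidal AUC_0→9.5 (IV):
  [0→1]: (692.7+553.2)/2 × 1 = 622.95
  [1→2]: (553.2+441.7)/2 × 1 = 497.45
  [2→8]: (441.7+114.5)/2 × 6 = 1668.6
  [8→8.5]: (114.5+102.3)/2 × 0.5 = 54.2
  [8.5→9.5]: (102.3+81.7)/2 × 1 = 92.0
  Sum = 2935.2 ng/mL·hr
IV tail: 81.7/0.225 = 363.111; AUC_iv,0→∞ = 2935.2 + 363.111 = 3298.311 ng/mL·hr
Trapezoidal AUC_0→5.75 (rectal suppository):
  [0→0.25]: (0.0+156.3)/2 × 0.25 = 19.5375
  [0.25→4.25]: (156.3+329.7)/2 × 4 = 972.0
  [4.25→5.75]: (329.7+240.3)/2 × 1.5 = 427.5
  Sum = 1419.0375 ng/mL·hr
rectal suppository tail: 240.3/0.225 = 1068.000; AUC_ev,0→∞ = 1419.0375 + 1068.000 = 2487.0375 ng/mL·hr
F = (AUC_ev/D_ev)/(AUC_iv/D_iv) = (2487.0375/50)/(3298.311/20) = 49.74075/164.91555 = 0.3016

F = 0.302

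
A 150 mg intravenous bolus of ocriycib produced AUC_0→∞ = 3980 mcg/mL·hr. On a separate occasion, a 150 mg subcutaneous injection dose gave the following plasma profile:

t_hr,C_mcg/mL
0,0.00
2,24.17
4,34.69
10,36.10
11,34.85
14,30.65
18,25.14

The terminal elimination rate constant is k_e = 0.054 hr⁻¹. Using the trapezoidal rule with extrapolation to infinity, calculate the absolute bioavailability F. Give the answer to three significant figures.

F = 0.253

Trapezoidal AUC_0→18 (subcutaneous injection):
  [0→2]: (0.00+24.17)/2 × 2 = 24.17
  [2→4]: (24.17+34.69)/2 × 2 = 58.86
  [4→10]: (34.69+36.10)/2 × 6 = 212.37
  [10→11]: (36.10+34.85)/2 × 1 = 35.475
  [11→14]: (34.85+30.65)/2 × 3 = 98.25
  [14→18]: (30.65+25.14)/2 × 4 = 111.58
  Sum = 540.705 mcg/mL·hr
Tail: C_last/k_e = 25.14/0.054 = 465.556
AUC_0→∞ (subcutaneous injection) = 540.705 + 465.556 = 1006.261 mcg/mL·hr
F = (AUC_ev/D_ev)/(AUC_iv/D_iv) = (1006.261/150)/(3980/150) = 6.70841/26.5333 = 0.2528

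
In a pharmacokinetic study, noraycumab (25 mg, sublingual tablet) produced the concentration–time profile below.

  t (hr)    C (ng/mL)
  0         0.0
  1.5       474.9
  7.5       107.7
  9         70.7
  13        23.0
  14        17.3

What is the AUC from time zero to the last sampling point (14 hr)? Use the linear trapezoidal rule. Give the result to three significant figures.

AUC = 2450 ng/mL·hr

Trapezoidal AUC_0→14:
  [0→1.5]: (0.0+474.9)/2 × 1.5 = 356.175
  [1.5→7.5]: (474.9+107.7)/2 × 6 = 1747.8
  [7.5→9]: (107.7+70.7)/2 × 1.5 = 133.8
  [9→13]: (70.7+23.0)/2 × 4 = 187.4
  [13→14]: (23.0+17.3)/2 × 1 = 20.15
  Sum = 2445.325 ng/mL·hr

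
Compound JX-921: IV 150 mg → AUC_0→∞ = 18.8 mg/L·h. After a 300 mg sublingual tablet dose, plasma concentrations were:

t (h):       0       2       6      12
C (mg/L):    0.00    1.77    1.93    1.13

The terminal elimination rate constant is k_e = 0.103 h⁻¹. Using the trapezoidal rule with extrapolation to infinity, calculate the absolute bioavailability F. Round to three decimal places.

Trapezoidal AUC_0→12 (sublingual tablet):
  [0→2]: (0.00+1.77)/2 × 2 = 1.77
  [2→6]: (1.77+1.93)/2 × 4 = 7.4
  [6→12]: (1.93+1.13)/2 × 6 = 9.18
  Sum = 18.35 mg/L·h
Tail: C_last/k_e = 1.13/0.103 = 10.971
AUC_0→∞ (sublingual tablet) = 18.35 + 10.971 = 29.321 mg/L·h
F = (AUC_ev/D_ev)/(AUC_iv/D_iv) = (29.321/300)/(18.8/150) = 0.0977367/0.125333 = 0.7798

F = 0.780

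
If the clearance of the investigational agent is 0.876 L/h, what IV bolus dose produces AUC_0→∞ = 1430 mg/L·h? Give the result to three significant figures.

Dose = 1250 mg

Dose_iv = CL × AUC_0→∞
     = 0.876 × 1430 = 1252.68 mg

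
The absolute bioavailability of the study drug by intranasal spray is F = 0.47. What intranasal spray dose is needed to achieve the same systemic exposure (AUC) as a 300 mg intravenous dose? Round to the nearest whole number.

D_intranasal = 638 mg

For equal systemic exposure: F × D_ev = D_iv
D_ev = D_iv / F = 300 / 0.47 = 638.298 mg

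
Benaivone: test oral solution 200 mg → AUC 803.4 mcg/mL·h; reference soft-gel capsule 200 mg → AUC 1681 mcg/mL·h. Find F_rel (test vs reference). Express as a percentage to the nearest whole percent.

F_rel = 48%

F_rel = (AUC_test/D_test) / (AUC_ref/D_ref)
      = (803.4/200) / (1681/200)
      = 4.017 / 8.405 = 0.4779 = 47.79%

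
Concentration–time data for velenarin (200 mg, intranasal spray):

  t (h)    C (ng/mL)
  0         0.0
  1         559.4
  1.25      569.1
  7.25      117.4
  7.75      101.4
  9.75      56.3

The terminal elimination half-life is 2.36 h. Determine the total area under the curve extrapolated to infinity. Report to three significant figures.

AUC = 2880 ng/mL·h

Trapezoidal AUC_0→9.75:
  [0→1]: (0.0+559.4)/2 × 1 = 279.7
  [1→1.25]: (559.4+569.1)/2 × 0.25 = 141.0625
  [1.25→7.25]: (569.1+117.4)/2 × 6 = 2059.5
  [7.25→7.75]: (117.4+101.4)/2 × 0.5 = 54.7
  [7.75→9.75]: (101.4+56.3)/2 × 2 = 157.7
  Sum = 2692.6625 ng/mL·h
k_e = ln2 / t½ = 0.693147 / 2.36 = 0.2937 h^-1
Extrapolated tail: C_last / k_e = 56.3 / 0.2937 = 191.692
AUC_0→∞ = 2692.6625 + 191.692 = 2884.3545 ng/mL·h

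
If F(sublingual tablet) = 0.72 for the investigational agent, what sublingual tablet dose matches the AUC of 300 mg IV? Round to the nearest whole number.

D_sublingual = 417 mg

For equal systemic exposure: F × D_ev = D_iv
D_ev = D_iv / F = 300 / 0.72 = 416.667 mg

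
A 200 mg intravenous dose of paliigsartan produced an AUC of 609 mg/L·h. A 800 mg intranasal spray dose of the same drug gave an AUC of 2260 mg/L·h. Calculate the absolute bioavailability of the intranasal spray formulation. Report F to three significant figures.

F = (AUC_ev / D_ev) / (AUC_iv / D_iv)
  = (2260/800) / (609/200)
  = 2.825 / 3.045 = 0.9278

F = 0.928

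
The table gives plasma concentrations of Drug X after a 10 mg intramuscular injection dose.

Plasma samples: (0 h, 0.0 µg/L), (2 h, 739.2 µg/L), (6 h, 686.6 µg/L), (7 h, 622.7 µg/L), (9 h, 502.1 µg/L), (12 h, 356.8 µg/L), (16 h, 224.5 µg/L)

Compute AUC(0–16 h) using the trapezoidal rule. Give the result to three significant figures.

AUC = 7820 µg/L·h

Trapezoidal AUC_0→16:
  [0→2]: (0.0+739.2)/2 × 2 = 739.2
  [2→6]: (739.2+686.6)/2 × 4 = 2851.6
  [6→7]: (686.6+622.7)/2 × 1 = 654.65
  [7→9]: (622.7+502.1)/2 × 2 = 1124.8
  [9→12]: (502.1+356.8)/2 × 3 = 1288.35
  [12→16]: (356.8+224.5)/2 × 4 = 1162.6
  Sum = 7821.2 µg/L·h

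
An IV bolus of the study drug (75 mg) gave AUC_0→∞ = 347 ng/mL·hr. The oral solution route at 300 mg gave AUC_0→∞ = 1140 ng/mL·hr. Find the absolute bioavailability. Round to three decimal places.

F = 0.821

F = (AUC_ev / D_ev) / (AUC_iv / D_iv)
  = (1140/300) / (347/75)
  = 3.8 / 4.62667 = 0.8213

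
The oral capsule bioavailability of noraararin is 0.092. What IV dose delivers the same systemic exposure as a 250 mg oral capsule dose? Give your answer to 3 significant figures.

Systemic exposure from an extravascular dose = F × D_ev, so the equivalent IV dose is F × D_ev.
D_iv = F × D_ev = 0.092 × 250 = 23 mg

D_iv = 23.0 mg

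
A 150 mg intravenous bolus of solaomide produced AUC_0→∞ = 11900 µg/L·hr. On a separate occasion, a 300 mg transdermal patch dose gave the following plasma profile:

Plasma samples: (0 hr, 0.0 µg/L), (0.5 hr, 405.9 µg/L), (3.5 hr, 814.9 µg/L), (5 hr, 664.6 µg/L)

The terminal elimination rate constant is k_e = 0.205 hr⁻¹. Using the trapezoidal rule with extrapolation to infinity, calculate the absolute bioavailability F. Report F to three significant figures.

F = 0.264

Trapezoidal AUC_0→5 (transdermal patch):
  [0→0.5]: (0.0+405.9)/2 × 0.5 = 101.475
  [0.5→3.5]: (405.9+814.9)/2 × 3 = 1831.2
  [3.5→5]: (814.9+664.6)/2 × 1.5 = 1109.625
  Sum = 3042.3 µg/L·hr
Tail: C_last/k_e = 664.6/0.205 = 3241.951
AUC_0→∞ (transdermal patch) = 3042.3 + 3241.951 = 6284.251 µg/L·hr
F = (AUC_ev/D_ev)/(AUC_iv/D_iv) = (6284.251/300)/(11900/150) = 20.9475/79.3333 = 0.2640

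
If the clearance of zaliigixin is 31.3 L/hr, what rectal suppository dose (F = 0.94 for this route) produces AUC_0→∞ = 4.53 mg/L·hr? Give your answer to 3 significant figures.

Dose = CL × AUC_0→∞ / F
     = 31.3 × 4.53 / 0.94 = 150.839 mg

Dose = 151 mg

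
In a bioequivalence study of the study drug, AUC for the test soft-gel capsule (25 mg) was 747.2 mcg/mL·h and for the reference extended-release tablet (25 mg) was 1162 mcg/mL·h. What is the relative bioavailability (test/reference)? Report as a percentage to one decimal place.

F_rel = 64.3%

F_rel = (AUC_test/D_test) / (AUC_ref/D_ref)
      = (747.2/25) / (1162/25)
      = 29.888 / 46.48 = 0.6430 = 64.30%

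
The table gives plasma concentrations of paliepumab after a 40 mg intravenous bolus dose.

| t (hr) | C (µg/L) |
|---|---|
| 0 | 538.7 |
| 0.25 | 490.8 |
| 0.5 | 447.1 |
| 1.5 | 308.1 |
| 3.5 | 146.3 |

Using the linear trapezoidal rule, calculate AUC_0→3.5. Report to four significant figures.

Trapezoidal AUC_0→3.5:
  [0→0.25]: (538.7+490.8)/2 × 0.25 = 128.6875
  [0.25→0.5]: (490.8+447.1)/2 × 0.25 = 117.2375
  [0.5→1.5]: (447.1+308.1)/2 × 1 = 377.6
  [1.5→3.5]: (308.1+146.3)/2 × 2 = 454.4
  Sum = 1077.925 µg/L·hr

AUC = 1078 µg/L·hr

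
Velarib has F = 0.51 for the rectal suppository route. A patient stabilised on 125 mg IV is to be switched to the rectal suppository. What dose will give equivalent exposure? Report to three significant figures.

D_rectal = 245 mg

For equal systemic exposure: F × D_ev = D_iv
D_ev = D_iv / F = 125 / 0.51 = 245.098 mg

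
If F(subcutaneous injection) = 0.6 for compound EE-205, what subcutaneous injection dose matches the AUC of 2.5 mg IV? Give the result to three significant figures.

For equal systemic exposure: F × D_ev = D_iv
D_ev = D_iv / F = 2.5 / 0.6 = 4.16667 mg

D_subcutaneous = 4.17 mg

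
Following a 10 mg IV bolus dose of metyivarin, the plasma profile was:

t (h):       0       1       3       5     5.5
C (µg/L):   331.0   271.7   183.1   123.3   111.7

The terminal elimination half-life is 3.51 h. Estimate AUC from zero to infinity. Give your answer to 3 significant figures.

Trapezoidal AUC_0→5.5:
  [0→1]: (331.0+271.7)/2 × 1 = 301.35
  [1→3]: (271.7+183.1)/2 × 2 = 454.8
  [3→5]: (183.1+123.3)/2 × 2 = 306.4
  [5→5.5]: (123.3+111.7)/2 × 0.5 = 58.75
  Sum = 1121.3 µg/L·h
k_e = ln2 / t½ = 0.693147 / 3.51 = 0.1975 h^-1
Extrapolated tail: C_last / k_e = 111.7 / 0.1975 = 565.570
AUC_0→∞ = 1121.3 + 565.570 = 1686.87 µg/L·h

AUC = 1690 µg/L·h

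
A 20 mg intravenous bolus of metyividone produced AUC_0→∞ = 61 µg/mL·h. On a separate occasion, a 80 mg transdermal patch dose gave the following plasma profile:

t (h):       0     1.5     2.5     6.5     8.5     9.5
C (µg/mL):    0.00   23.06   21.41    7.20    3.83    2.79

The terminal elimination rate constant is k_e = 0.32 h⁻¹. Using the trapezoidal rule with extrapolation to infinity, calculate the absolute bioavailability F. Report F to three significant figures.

Trapezoidal AUC_0→9.5 (transdermal patch):
  [0→1.5]: (0.00+23.06)/2 × 1.5 = 17.295
  [1.5→2.5]: (23.06+21.41)/2 × 1 = 22.235
  [2.5→6.5]: (21.41+7.20)/2 × 4 = 57.22
  [6.5→8.5]: (7.20+3.83)/2 × 2 = 11.03
  [8.5→9.5]: (3.83+2.79)/2 × 1 = 3.31
  Sum = 111.09 µg/mL·h
Tail: C_last/k_e = 2.79/0.32 = 8.719
AUC_0→∞ (transdermal patch) = 111.09 + 8.719 = 119.809 µg/mL·h
F = (AUC_ev/D_ev)/(AUC_iv/D_iv) = (119.809/80)/(61/20) = 1.4976125/3.05 = 0.4910

F = 0.491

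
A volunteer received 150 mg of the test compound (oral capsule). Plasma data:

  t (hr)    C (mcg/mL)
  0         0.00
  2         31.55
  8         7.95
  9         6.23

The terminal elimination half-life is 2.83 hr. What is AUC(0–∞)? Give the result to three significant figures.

Trapezoidal AUC_0→9:
  [0→2]: (0.00+31.55)/2 × 2 = 31.55
  [2→8]: (31.55+7.95)/2 × 6 = 118.5
  [8→9]: (7.95+6.23)/2 × 1 = 7.09
  Sum = 157.14 mcg/mL·hr
k_e = ln2 / t½ = 0.693147 / 2.83 = 0.2449 hr^-1
Extrapolated tail: C_last / k_e = 6.23 / 0.2449 = 25.439
AUC_0→∞ = 157.14 + 25.439 = 182.579 mcg/mL·hr

AUC = 183 mcg/mL·hr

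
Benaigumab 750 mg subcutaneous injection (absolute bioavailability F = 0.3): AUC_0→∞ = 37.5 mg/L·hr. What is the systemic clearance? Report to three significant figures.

CL = F × Dose / AUC_0→∞
   = 0.3 × 750 / 37.5 = 6 L/hr

CL = 6.00 L/hr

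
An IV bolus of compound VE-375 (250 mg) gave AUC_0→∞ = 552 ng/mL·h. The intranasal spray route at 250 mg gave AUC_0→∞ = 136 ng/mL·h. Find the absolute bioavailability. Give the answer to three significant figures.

F = 0.246

F = (AUC_ev / D_ev) / (AUC_iv / D_iv)
  = (136/250) / (552/250)
  = 0.544 / 2.208 = 0.2464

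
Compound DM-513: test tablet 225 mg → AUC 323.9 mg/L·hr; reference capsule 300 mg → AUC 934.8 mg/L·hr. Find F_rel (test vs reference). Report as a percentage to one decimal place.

F_rel = (AUC_test/D_test) / (AUC_ref/D_ref)
      = (323.9/225) / (934.8/300)
      = 1.43956 / 3.116 = 0.4620 = 46.20%

F_rel = 46.2%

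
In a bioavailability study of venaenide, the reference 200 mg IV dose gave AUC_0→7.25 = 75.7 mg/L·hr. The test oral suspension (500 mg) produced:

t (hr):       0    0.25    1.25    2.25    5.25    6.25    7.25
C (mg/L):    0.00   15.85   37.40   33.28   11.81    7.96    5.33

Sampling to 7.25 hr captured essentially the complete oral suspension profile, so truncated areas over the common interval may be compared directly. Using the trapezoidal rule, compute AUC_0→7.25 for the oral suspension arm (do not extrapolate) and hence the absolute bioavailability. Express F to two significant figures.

Trapezoidal AUC_0→7.25 (oral suspension):
  [0→0.25]: (0.00+15.85)/2 × 0.25 = 1.98125
  [0.25→1.25]: (15.85+37.40)/2 × 1 = 26.625
  [1.25→2.25]: (37.40+33.28)/2 × 1 = 35.34
  [2.25→5.25]: (33.28+11.81)/2 × 3 = 67.635
  [5.25→6.25]: (11.81+7.96)/2 × 1 = 9.885
  [6.25→7.25]: (7.96+5.33)/2 × 1 = 6.645
  Sum = 148.11125 mg/L·hr
F = (AUC_ev/D_ev)/(AUC_iv/D_iv) = (148.11125/500)/(75.7/200) = 0.2962225/0.3785 = 0.7826

F = 0.78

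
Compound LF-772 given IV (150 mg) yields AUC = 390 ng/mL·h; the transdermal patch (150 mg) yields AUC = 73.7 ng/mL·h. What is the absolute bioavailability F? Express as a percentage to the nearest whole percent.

F = (AUC_ev / D_ev) / (AUC_iv / D_iv)
  = (73.7/150) / (390/150)
  = 0.491333 / 2.6 = 0.1890
  = 18.90%

F = 19%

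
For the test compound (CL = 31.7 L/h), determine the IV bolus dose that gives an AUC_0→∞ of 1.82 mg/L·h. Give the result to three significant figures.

Dose = 57.7 mg

Dose_iv = CL × AUC_0→∞
     = 31.7 × 1.82 = 57.694 mg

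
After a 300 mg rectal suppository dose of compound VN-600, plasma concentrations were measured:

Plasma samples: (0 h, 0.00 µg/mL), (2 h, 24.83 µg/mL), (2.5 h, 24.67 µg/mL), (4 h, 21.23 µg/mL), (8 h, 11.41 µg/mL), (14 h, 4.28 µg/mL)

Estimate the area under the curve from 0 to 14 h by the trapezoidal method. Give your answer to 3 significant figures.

Trapezoidal AUC_0→14:
  [0→2]: (0.00+24.83)/2 × 2 = 24.83
  [2→2.5]: (24.83+24.67)/2 × 0.5 = 12.375
  [2.5→4]: (24.67+21.23)/2 × 1.5 = 34.425
  [4→8]: (21.23+11.41)/2 × 4 = 65.28
  [8→14]: (11.41+4.28)/2 × 6 = 47.07
  Sum = 183.98 µg/mL·h

AUC = 184 µg/mL·h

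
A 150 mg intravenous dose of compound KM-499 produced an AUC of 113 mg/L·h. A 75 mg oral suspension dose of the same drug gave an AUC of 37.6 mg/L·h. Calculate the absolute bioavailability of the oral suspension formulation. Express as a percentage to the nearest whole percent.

F = (AUC_ev / D_ev) / (AUC_iv / D_iv)
  = (37.6/75) / (113/150)
  = 0.501333 / 0.753333 = 0.6655
  = 66.55%

F = 67%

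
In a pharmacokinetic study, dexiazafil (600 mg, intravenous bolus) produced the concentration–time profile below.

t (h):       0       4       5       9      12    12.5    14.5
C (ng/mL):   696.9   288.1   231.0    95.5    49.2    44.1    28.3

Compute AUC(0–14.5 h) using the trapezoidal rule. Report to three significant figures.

AUC = 3200 ng/mL·h

Trapezoidal AUC_0→14.5:
  [0→4]: (696.9+288.1)/2 × 4 = 1970.0
  [4→5]: (288.1+231.0)/2 × 1 = 259.55
  [5→9]: (231.0+95.5)/2 × 4 = 653.0
  [9→12]: (95.5+49.2)/2 × 3 = 217.05
  [12→12.5]: (49.2+44.1)/2 × 0.5 = 23.325
  [12.5→14.5]: (44.1+28.3)/2 × 2 = 72.4
  Sum = 3195.325 ng/mL·h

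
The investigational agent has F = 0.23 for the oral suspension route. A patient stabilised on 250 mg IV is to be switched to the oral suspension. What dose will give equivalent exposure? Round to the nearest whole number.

D_oral = 1087 mg

For equal systemic exposure: F × D_ev = D_iv
D_ev = D_iv / F = 250 / 0.23 = 1086.96 mg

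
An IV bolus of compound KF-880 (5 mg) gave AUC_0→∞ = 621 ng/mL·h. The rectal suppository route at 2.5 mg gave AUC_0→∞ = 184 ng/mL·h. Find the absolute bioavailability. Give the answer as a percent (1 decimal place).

F = 59.3%

F = (AUC_ev / D_ev) / (AUC_iv / D_iv)
  = (184/2.5) / (621/5)
  = 73.6 / 124.2 = 0.5926
  = 59.26%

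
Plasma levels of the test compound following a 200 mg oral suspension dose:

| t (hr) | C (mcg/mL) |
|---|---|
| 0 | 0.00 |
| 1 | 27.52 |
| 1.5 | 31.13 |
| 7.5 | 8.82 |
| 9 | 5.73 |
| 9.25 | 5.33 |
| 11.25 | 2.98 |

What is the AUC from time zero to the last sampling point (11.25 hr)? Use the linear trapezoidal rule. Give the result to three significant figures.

AUC = 169 mcg/mL·hr

Trapezoidal AUC_0→11.25:
  [0→1]: (0.00+27.52)/2 × 1 = 13.76
  [1→1.5]: (27.52+31.13)/2 × 0.5 = 14.6625
  [1.5→7.5]: (31.13+8.82)/2 × 6 = 119.85
  [7.5→9]: (8.82+5.73)/2 × 1.5 = 10.9125
  [9→9.25]: (5.73+5.33)/2 × 0.25 = 1.3825
  [9.25→11.25]: (5.33+2.98)/2 × 2 = 8.31
  Sum = 168.8775 mcg/mL·hr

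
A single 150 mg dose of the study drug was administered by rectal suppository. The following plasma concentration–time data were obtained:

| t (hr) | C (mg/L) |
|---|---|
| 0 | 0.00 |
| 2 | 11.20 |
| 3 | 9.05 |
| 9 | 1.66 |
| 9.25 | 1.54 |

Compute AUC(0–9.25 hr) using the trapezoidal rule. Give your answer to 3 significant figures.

Trapezoidal AUC_0→9.25:
  [0→2]: (0.00+11.20)/2 × 2 = 11.2
  [2→3]: (11.20+9.05)/2 × 1 = 10.125
  [3→9]: (9.05+1.66)/2 × 6 = 32.13
  [9→9.25]: (1.66+1.54)/2 × 0.25 = 0.4
  Sum = 53.855 mg/L·hr

AUC = 53.9 mg/L·hr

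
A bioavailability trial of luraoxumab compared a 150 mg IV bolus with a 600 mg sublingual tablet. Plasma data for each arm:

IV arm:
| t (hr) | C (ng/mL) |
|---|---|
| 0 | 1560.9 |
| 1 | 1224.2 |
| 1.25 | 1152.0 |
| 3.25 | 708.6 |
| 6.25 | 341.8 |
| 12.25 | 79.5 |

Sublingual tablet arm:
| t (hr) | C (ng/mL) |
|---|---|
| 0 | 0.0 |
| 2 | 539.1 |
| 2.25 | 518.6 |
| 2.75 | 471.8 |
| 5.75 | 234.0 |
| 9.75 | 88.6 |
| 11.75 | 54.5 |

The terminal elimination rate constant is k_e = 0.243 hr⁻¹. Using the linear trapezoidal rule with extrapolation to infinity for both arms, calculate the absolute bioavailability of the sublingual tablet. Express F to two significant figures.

Trapezoidal AUC_0→12.25 (IV):
  [0→1]: (1560.9+1224.2)/2 × 1 = 1392.55
  [1→1.25]: (1224.2+1152.0)/2 × 0.25 = 297.025
  [1.25→3.25]: (1152.0+708.6)/2 × 2 = 1860.6
  [3.25→6.25]: (708.6+341.8)/2 × 3 = 1575.6
  [6.25→12.25]: (341.8+79.5)/2 × 6 = 1263.9
  Sum = 6389.675 ng/mL·hr
IV tail: 79.5/0.243 = 327.160; AUC_iv,0→∞ = 6389.675 + 327.160 = 6716.835 ng/mL·hr
Trapezoidal AUC_0→11.75 (sublingual tablet):
  [0→2]: (0.0+539.1)/2 × 2 = 539.1
  [2→2.25]: (539.1+518.6)/2 × 0.25 = 132.2125
  [2.25→2.75]: (518.6+471.8)/2 × 0.5 = 247.6
  [2.75→5.75]: (471.8+234.0)/2 × 3 = 1058.7
  [5.75→9.75]: (234.0+88.6)/2 × 4 = 645.2
  [9.75→11.75]: (88.6+54.5)/2 × 2 = 143.1
  Sum = 2765.9125 ng/mL·hr
sublingual tablet tail: 54.5/0.243 = 224.280; AUC_ev,0→∞ = 2765.9125 + 224.280 = 2990.1925 ng/mL·hr
F = (AUC_ev/D_ev)/(AUC_iv/D_iv) = (2990.1925/600)/(6716.835/150) = 4.98365/44.7789 = 0.1113

F = 0.11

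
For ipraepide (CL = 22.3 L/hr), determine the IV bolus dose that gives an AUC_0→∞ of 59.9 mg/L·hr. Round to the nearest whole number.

Dose = 1336 mg

Dose_iv = CL × AUC_0→∞
     = 22.3 × 59.9 = 1335.77 mg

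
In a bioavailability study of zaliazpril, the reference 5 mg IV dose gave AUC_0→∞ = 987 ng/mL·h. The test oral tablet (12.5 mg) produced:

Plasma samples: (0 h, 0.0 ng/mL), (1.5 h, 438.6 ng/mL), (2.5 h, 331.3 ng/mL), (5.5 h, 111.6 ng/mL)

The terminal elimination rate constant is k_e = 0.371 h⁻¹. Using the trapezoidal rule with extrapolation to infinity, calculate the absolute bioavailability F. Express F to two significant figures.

F = 0.68

Trapezoidal AUC_0→5.5 (oral tablet):
  [0→1.5]: (0.0+438.6)/2 × 1.5 = 328.95
  [1.5→2.5]: (438.6+331.3)/2 × 1 = 384.95
  [2.5→5.5]: (331.3+111.6)/2 × 3 = 664.35
  Sum = 1378.25 ng/mL·h
Tail: C_last/k_e = 111.6/0.371 = 300.809
AUC_0→∞ (oral tablet) = 1378.25 + 300.809 = 1679.059 ng/mL·h
F = (AUC_ev/D_ev)/(AUC_iv/D_iv) = (1679.059/12.5)/(987/5) = 134.32472/197.4 = 0.6805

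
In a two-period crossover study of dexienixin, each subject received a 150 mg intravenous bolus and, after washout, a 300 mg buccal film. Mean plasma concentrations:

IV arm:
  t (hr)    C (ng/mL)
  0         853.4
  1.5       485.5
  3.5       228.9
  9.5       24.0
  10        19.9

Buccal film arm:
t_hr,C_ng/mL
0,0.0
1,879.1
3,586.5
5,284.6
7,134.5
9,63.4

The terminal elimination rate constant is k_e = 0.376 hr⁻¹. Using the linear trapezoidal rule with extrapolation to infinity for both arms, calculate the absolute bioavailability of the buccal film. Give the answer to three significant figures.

Trapezoidal AUC_0→10 (IV):
  [0→1.5]: (853.4+485.5)/2 × 1.5 = 1004.175
  [1.5→3.5]: (485.5+228.9)/2 × 2 = 714.4
  [3.5→9.5]: (228.9+24.0)/2 × 6 = 758.7
  [9.5→10]: (24.0+19.9)/2 × 0.5 = 10.975
  Sum = 2488.25 ng/mL·hr
IV tail: 19.9/0.376 = 52.926; AUC_iv,0→∞ = 2488.25 + 52.926 = 2541.176 ng/mL·hr
Trapezoidal AUC_0→9 (buccal film):
  [0→1]: (0.0+879.1)/2 × 1 = 439.55
  [1→3]: (879.1+586.5)/2 × 2 = 1465.6
  [3→5]: (586.5+284.6)/2 × 2 = 871.1
  [5→7]: (284.6+134.5)/2 × 2 = 419.1
  [7→9]: (134.5+63.4)/2 × 2 = 197.9
  Sum = 3393.25 ng/mL·hr
buccal film tail: 63.4/0.376 = 168.617; AUC_ev,0→∞ = 3393.25 + 168.617 = 3561.867 ng/mL·hr
F = (AUC_ev/D_ev)/(AUC_iv/D_iv) = (3561.867/300)/(2541.176/150) = 11.87289/16.9412 = 0.7008

F = 0.701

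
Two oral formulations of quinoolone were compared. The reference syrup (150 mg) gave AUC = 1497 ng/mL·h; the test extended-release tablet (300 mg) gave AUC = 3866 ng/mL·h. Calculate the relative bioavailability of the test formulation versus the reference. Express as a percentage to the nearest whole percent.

F_rel = 129%

F_rel = (AUC_test/D_test) / (AUC_ref/D_ref)
      = (3866/300) / (1497/150)
      = 12.8867 / 9.98 = 1.2913 = 129.13%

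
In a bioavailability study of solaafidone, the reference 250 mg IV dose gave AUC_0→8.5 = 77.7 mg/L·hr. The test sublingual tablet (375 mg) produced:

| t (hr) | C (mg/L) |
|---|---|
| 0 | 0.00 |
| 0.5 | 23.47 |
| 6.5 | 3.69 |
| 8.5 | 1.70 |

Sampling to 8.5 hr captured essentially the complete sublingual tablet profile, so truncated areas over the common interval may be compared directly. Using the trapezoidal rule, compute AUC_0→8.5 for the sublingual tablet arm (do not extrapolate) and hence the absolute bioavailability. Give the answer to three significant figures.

Trapezoidal AUC_0→8.5 (sublingual tablet):
  [0→0.5]: (0.00+23.47)/2 × 0.5 = 5.8675
  [0.5→6.5]: (23.47+3.69)/2 × 6 = 81.48
  [6.5→8.5]: (3.69+1.70)/2 × 2 = 5.39
  Sum = 92.7375 mg/L·hr
F = (AUC_ev/D_ev)/(AUC_iv/D_iv) = (92.7375/375)/(77.7/250) = 0.2473/0.3108 = 0.7957

F = 0.796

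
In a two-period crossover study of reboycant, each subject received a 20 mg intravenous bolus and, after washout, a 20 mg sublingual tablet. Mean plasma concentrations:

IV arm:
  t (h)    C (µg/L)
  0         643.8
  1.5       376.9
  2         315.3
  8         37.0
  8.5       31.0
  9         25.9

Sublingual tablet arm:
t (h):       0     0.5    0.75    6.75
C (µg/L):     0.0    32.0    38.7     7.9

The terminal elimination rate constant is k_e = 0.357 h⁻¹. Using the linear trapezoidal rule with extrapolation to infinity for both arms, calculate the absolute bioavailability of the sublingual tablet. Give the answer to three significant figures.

F = 0.0852

Trapezoidal AUC_0→9 (IV):
  [0→1.5]: (643.8+376.9)/2 × 1.5 = 765.525
  [1.5→2]: (376.9+315.3)/2 × 0.5 = 173.05
  [2→8]: (315.3+37.0)/2 × 6 = 1056.9
  [8→8.5]: (37.0+31.0)/2 × 0.5 = 17.0
  [8.5→9]: (31.0+25.9)/2 × 0.5 = 14.225
  Sum = 2026.7 µg/L·h
IV tail: 25.9/0.357 = 72.549; AUC_iv,0→∞ = 2026.7 + 72.549 = 2099.249 µg/L·h
Trapezoidal AUC_0→6.75 (sublingual tablet):
  [0→0.5]: (0.0+32.0)/2 × 0.5 = 8.0
  [0.5→0.75]: (32.0+38.7)/2 × 0.25 = 8.8375
  [0.75→6.75]: (38.7+7.9)/2 × 6 = 139.8
  Sum = 156.6375 µg/L·h
sublingual tablet tail: 7.9/0.357 = 22.129; AUC_ev,0→∞ = 156.6375 + 22.129 = 178.7665 µg/L·h
F = (AUC_ev/D_ev)/(AUC_iv/D_iv) = (178.7665/20)/(2099.249/20) = 8.938325/104.96245 = 0.0852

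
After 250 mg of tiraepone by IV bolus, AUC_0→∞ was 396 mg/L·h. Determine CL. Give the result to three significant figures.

CL = 0.631 L/h

CL = Dose_iv / AUC_0→∞
   = 250 / 396 = 0.631313 L/h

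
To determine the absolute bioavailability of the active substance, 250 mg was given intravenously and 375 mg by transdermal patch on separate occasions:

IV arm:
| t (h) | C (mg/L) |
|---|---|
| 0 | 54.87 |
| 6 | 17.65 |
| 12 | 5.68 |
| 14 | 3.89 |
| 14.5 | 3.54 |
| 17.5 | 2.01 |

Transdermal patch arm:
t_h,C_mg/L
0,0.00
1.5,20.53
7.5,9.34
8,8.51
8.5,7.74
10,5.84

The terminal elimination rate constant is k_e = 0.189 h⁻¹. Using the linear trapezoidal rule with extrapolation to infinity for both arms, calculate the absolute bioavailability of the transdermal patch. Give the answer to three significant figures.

Trapezoidal AUC_0→17.5 (IV):
  [0→6]: (54.87+17.65)/2 × 6 = 217.56
  [6→12]: (17.65+5.68)/2 × 6 = 69.99
  [12→14]: (5.68+3.89)/2 × 2 = 9.57
  [14→14.5]: (3.89+3.54)/2 × 0.5 = 1.8575
  [14.5→17.5]: (3.54+2.01)/2 × 3 = 8.325
  Sum = 307.3025 mg/L·h
IV tail: 2.01/0.189 = 10.635; AUC_iv,0→∞ = 307.3025 + 10.635 = 317.9375 mg/L·h
Trapezoidal AUC_0→10 (transdermal patch):
  [0→1.5]: (0.00+20.53)/2 × 1.5 = 15.3975
  [1.5→7.5]: (20.53+9.34)/2 × 6 = 89.61
  [7.5→8]: (9.34+8.51)/2 × 0.5 = 4.4625
  [8→8.5]: (8.51+7.74)/2 × 0.5 = 4.0625
  [8.5→10]: (7.74+5.84)/2 × 1.5 = 10.185
  Sum = 123.7175 mg/L·h
transdermal patch tail: 5.84/0.189 = 30.899; AUC_ev,0→∞ = 123.7175 + 30.899 = 154.6165 mg/L·h
F = (AUC_ev/D_ev)/(AUC_iv/D_iv) = (154.6165/375)/(317.9375/250) = 0.412311/1.27175 = 0.3242

F = 0.324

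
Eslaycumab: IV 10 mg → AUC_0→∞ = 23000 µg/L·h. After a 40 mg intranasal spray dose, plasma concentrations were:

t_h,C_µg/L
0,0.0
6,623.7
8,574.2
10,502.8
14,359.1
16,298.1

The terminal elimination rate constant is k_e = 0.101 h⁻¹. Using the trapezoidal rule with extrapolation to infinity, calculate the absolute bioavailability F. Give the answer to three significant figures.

Trapezoidal AUC_0→16 (intranasal spray):
  [0→6]: (0.0+623.7)/2 × 6 = 1871.1
  [6→8]: (623.7+574.2)/2 × 2 = 1197.9
  [8→10]: (574.2+502.8)/2 × 2 = 1077.0
  [10→14]: (502.8+359.1)/2 × 4 = 1723.8
  [14→16]: (359.1+298.1)/2 × 2 = 657.2
  Sum = 6527.0 µg/L·h
Tail: C_last/k_e = 298.1/0.101 = 2951.485
AUC_0→∞ (intranasal spray) = 6527.0 + 2951.485 = 9478.485 µg/L·h
F = (AUC_ev/D_ev)/(AUC_iv/D_iv) = (9478.485/40)/(23000/10) = 236.962/2300 = 0.1030

F = 0.103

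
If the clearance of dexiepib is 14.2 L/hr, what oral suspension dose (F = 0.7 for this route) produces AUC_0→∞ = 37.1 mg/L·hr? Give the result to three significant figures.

Dose = 753 mg

Dose = CL × AUC_0→∞ / F
     = 14.2 × 37.1 / 0.7 = 752.6 mg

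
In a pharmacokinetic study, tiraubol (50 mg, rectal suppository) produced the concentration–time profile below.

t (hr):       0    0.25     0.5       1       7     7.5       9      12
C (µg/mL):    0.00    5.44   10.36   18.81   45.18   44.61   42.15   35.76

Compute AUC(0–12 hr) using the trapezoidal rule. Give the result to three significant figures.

Trapezoidal AUC_0→12:
  [0→0.25]: (0.00+5.44)/2 × 0.25 = 0.68
  [0.25→0.5]: (5.44+10.36)/2 × 0.25 = 1.975
  [0.5→1]: (10.36+18.81)/2 × 0.5 = 7.2925
  [1→7]: (18.81+45.18)/2 × 6 = 191.97
  [7→7.5]: (45.18+44.61)/2 × 0.5 = 22.4475
  [7.5→9]: (44.61+42.15)/2 × 1.5 = 65.07
  [9→12]: (42.15+35.76)/2 × 3 = 116.865
  Sum = 406.3 µg/mL·hr

AUC = 406 µg/mL·hr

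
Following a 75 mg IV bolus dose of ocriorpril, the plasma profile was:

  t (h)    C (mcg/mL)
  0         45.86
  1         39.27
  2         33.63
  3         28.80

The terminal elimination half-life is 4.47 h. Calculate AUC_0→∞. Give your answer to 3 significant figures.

Trapezoidal AUC_0→3:
  [0→1]: (45.86+39.27)/2 × 1 = 42.565
  [1→2]: (39.27+33.63)/2 × 1 = 36.45
  [2→3]: (33.63+28.80)/2 × 1 = 31.215
  Sum = 110.23 mcg/mL·h
k_e = ln2 / t½ = 0.693147 / 4.47 = 0.1551 h^-1
Extrapolated tail: C_last / k_e = 28.80 / 0.1551 = 185.687
AUC_0→∞ = 110.23 + 185.687 = 295.917 mcg/mL·h

AUC = 296 mcg/mL·h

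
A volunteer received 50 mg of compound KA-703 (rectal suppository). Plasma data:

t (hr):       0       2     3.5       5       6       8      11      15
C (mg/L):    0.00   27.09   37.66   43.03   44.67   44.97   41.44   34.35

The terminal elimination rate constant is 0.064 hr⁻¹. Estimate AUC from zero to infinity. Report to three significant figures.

Trapezoidal AUC_0→15:
  [0→2]: (0.00+27.09)/2 × 2 = 27.09
  [2→3.5]: (27.09+37.66)/2 × 1.5 = 48.5625
  [3.5→5]: (37.66+43.03)/2 × 1.5 = 60.5175
  [5→6]: (43.03+44.67)/2 × 1 = 43.85
  [6→8]: (44.67+44.97)/2 × 2 = 89.64
  [8→11]: (44.97+41.44)/2 × 3 = 129.615
  [11→15]: (41.44+34.35)/2 × 4 = 151.58
  Sum = 550.855 mg/L·hr
Extrapolated tail: C_last / k_e = 34.35 / 0.064 = 536.719
AUC_0→∞ = 550.855 + 536.719 = 1087.574 mg/L·hr

AUC = 1090 mg/L·hr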